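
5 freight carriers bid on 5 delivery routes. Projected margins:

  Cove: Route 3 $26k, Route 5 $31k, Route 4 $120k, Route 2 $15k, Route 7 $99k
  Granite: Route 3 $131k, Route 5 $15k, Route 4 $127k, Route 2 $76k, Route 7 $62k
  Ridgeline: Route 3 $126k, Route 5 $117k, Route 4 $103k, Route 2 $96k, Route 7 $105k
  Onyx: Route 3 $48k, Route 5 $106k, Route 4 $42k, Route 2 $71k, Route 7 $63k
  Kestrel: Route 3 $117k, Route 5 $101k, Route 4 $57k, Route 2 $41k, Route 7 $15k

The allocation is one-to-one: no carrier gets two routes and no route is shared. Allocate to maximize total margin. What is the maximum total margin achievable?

Treat this as an assignment problem: match each carrier to one route.
Optimal: Cove→Route 7 ($99k), Granite→Route 4 ($127k), Ridgeline→Route 2 ($96k), Onyx→Route 5 ($106k), Kestrel→Route 3 ($117k) — total 99+127+96+106+117 = $545k.
Max-entry greedy (repeatedly take the single best remaining cell) gives $454k, worse by 91.
Next-best assignment: Cove→Route 7, Granite→Route 4, Ridgeline→Route 5, Onyx→Route 2, Kestrel→Route 3 = $531k.

Max total: $545k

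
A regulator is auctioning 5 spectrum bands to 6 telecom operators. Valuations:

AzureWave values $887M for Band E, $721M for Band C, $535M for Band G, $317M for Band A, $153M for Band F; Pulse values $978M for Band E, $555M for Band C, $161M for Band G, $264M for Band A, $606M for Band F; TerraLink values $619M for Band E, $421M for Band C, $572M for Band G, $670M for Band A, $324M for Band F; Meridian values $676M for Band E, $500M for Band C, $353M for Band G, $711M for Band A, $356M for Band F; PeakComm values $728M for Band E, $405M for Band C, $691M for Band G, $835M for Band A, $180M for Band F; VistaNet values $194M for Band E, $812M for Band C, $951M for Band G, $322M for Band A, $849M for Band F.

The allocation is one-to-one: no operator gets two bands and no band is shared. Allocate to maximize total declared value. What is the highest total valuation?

Optimal: Pulse→Band E ($978M), AzureWave→Band C ($721M), TerraLink→Band G ($572M), PeakComm→Band A ($835M), VistaNet→Band F ($849M) — total 978+721+572+835+849 = $3955M.
Max-entry greedy (repeatedly take the single best remaining cell) gives $3841M, worse by 114.
Next-best assignment: Pulse→Band E, AzureWave→Band C, PeakComm→Band G, Meridian→Band A, VistaNet→Band F = $3950M.
Every other assignment is strictly worse.

Maximum total: $3955M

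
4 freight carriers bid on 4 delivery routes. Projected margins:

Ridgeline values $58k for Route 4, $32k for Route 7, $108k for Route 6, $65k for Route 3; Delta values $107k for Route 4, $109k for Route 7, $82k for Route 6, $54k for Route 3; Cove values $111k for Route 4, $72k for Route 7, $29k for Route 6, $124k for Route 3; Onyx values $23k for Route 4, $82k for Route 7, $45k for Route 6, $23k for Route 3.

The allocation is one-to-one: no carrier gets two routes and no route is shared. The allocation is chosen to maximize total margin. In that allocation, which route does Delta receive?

Treat this as an assignment problem: match each carrier to one route.
Optimal: Ridgeline→Route 6 ($108k), Delta→Route 4 ($107k), Cove→Route 3 ($124k), Onyx→Route 7 ($82k) — total 108+107+124+82 = $421k.
Column-greedy (each route in turn goes to its best remaining carrier) gives $351k, worse by 70.
Delta's own top route is Route 7 ($109k), but forcing Delta→Route 7 and reassigning the rest optimally gives only $364k — worse by 57.

Delta receives Route 4.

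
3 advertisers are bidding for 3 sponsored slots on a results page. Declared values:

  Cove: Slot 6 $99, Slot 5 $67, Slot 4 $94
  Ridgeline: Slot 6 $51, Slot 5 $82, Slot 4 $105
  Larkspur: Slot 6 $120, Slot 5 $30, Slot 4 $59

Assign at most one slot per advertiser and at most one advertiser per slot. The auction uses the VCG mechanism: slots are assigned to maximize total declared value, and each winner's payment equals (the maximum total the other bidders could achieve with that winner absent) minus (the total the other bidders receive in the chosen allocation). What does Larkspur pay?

Larkspur pays $28.

Efficient allocation: Cove→Slot 4 ($94), Ridgeline→Slot 5 ($82), Larkspur→Slot 6 ($120); total welfare W = $296.
Larkspur receives Slot 6 at value $120, so the others get W − 120 = $176.
Without Larkspur: best allocation of the remaining 2 bidders over all 3 slots is Cove→Slot 6 ($99), Ridgeline→Slot 4 ($105), total $204.
VCG payment = (others' best without Larkspur) − (others' welfare with Larkspur) = 204 − 176 = $28.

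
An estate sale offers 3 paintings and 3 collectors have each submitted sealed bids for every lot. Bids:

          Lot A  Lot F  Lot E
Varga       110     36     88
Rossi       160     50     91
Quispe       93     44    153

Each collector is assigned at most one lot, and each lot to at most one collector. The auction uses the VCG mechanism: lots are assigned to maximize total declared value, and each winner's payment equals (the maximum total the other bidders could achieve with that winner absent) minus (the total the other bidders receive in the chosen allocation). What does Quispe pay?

Quispe pays $52.

Efficient allocation: Varga→Lot F ($36), Rossi→Lot A ($160), Quispe→Lot E ($153); total welfare W = $349.
Quispe receives Lot E at value $153, so the others get W − 153 = $196.
Without Quispe: best allocation of the remaining 2 bidders over all 3 lots is Varga→Lot E ($88), Rossi→Lot A ($160), total $248.
VCG payment = (others' best without Quispe) − (others' welfare with Quispe) = 248 − 196 = $52.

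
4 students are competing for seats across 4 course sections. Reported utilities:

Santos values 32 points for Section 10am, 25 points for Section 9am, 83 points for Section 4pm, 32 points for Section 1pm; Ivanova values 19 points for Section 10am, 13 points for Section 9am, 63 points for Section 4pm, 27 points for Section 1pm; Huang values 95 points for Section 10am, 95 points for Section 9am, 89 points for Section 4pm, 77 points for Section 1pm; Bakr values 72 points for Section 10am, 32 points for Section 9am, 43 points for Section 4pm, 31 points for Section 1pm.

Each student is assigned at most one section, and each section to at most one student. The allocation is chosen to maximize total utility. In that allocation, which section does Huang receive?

Huang receives Section 9am.

This is the linear assignment problem.
Optimal: Santos→Section 4pm (83 points), Ivanova→Section 1pm (27 points), Huang→Section 9am (95 points), Bakr→Section 10am (72 points) — total 83+27+95+72 = 277 points.
Max-entry greedy (repeatedly take the single best remaining cell) gives 237 points, worse by 40.
Next-best assignment: Santos→Section 1pm, Ivanova→Section 4pm, Huang→Section 9am, Bakr→Section 10am = 262 points.
Checked against all permutations: 277 points is optimal.
Huang's own top section is Section 10am (95 points), but forcing Huang→Section 10am and reassigning the rest optimally gives only 237 points — worse by 40.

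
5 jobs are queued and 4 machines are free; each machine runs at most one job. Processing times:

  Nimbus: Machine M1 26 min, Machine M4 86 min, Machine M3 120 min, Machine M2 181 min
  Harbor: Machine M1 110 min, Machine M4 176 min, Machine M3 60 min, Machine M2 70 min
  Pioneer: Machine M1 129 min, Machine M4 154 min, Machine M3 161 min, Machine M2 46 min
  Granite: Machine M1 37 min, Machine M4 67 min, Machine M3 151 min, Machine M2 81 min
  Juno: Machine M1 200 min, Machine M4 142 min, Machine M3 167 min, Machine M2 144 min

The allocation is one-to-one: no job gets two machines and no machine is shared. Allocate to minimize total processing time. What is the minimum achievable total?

Min total: 199 min

Optimal: Nimbus→Machine M1 (26 min), Granite→Machine M4 (67 min), Harbor→Machine M3 (60 min), Pioneer→Machine M2 (46 min) — total 26+67+60+46 = 199 min.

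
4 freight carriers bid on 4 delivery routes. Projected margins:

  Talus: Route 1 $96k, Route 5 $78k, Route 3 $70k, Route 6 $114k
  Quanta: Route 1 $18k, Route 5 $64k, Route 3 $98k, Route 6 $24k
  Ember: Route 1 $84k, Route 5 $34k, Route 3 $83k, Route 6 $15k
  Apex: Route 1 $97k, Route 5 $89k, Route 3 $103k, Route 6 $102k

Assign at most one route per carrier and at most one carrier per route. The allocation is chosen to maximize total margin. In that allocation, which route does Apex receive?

Optimal: Talus→Route 6 ($114k), Quanta→Route 3 ($98k), Ember→Route 1 ($84k), Apex→Route 5 ($89k) — total 114+98+84+89 = $385k.
Column-greedy (each route in turn goes to its best remaining carrier) gives $288k, worse by 97.
Next-best assignment: Talus→Route 6, Quanta→Route 5, Ember→Route 1, Apex→Route 3 = $365k.
Apex's own top route is Route 3 ($103k), but forcing Apex→Route 3 and reassigning the rest optimally gives only $365k — worse by 20.

Apex receives Route 5.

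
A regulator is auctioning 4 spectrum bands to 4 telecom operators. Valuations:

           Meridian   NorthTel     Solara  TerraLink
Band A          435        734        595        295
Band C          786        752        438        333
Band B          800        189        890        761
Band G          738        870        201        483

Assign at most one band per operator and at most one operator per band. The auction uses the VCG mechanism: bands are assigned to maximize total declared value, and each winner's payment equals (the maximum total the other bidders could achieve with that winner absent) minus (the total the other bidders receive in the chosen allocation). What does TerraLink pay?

TerraLink pays $295M.

Efficient allocation: Meridian→Band C ($786M), NorthTel→Band G ($870M), Solara→Band A ($595M), TerraLink→Band B ($761M); total welfare W = $3012M.
TerraLink receives Band B at value $761M, so the others get W − 761 = $2251M.
Without TerraLink: best allocation of the remaining 3 bidders over all 4 bands is Meridian→Band C ($786M), NorthTel→Band G ($870M), Solara→Band B ($890M), total $2546M.
VCG payment = (others' best without TerraLink) − (others' welfare with TerraLink) = 2546 − 2251 = $295M.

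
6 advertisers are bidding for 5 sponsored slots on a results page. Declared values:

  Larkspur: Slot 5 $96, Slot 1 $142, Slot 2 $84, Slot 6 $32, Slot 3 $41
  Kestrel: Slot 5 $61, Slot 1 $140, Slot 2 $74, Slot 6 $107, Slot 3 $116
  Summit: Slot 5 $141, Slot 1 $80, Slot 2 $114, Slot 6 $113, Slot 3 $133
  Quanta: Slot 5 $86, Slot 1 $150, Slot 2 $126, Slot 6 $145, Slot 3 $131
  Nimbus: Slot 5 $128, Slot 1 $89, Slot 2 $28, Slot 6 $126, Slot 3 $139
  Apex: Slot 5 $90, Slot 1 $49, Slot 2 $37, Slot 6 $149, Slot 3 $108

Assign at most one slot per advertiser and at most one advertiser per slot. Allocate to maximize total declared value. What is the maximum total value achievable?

Max total: $697

This is a one-to-one assignment (maximum-weight bipartite matching).
Optimal: Summit→Slot 5 ($141), Larkspur→Slot 1 ($142), Quanta→Slot 2 ($126), Apex→Slot 6 ($149), Nimbus→Slot 3 ($139) — total 141+142+126+149+139 = $697.
Next-best assignment: Summit→Slot 5, Kestrel→Slot 1, Quanta→Slot 2, Apex→Slot 6, Nimbus→Slot 3 = $695.
Swapping Quanta↔Nimbus (Quanta→Slot 3 $131, Nimbus→Slot 2 $28) loses 106.
Checked against all permutations: $697 is optimal.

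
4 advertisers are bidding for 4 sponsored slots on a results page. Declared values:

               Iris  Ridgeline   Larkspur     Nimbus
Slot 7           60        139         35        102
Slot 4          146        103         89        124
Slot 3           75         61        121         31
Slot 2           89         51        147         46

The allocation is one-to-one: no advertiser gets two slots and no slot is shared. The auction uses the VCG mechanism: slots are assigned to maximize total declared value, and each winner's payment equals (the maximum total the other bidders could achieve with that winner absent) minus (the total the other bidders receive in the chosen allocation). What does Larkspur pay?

Efficient allocation: Iris→Slot 3 ($75), Ridgeline→Slot 7 ($139), Larkspur→Slot 2 ($147), Nimbus→Slot 4 ($124); total welfare W = $485.
Larkspur receives Slot 2 at value $147, so the others get W − 147 = $338.
Without Larkspur: best allocation of the remaining 3 bidders over all 4 slots is Iris→Slot 2 ($89), Ridgeline→Slot 7 ($139), Nimbus→Slot 4 ($124), total $352.
VCG payment = (others' best without Larkspur) − (others' welfare with Larkspur) = 352 − 338 = $14.

Larkspur pays $14.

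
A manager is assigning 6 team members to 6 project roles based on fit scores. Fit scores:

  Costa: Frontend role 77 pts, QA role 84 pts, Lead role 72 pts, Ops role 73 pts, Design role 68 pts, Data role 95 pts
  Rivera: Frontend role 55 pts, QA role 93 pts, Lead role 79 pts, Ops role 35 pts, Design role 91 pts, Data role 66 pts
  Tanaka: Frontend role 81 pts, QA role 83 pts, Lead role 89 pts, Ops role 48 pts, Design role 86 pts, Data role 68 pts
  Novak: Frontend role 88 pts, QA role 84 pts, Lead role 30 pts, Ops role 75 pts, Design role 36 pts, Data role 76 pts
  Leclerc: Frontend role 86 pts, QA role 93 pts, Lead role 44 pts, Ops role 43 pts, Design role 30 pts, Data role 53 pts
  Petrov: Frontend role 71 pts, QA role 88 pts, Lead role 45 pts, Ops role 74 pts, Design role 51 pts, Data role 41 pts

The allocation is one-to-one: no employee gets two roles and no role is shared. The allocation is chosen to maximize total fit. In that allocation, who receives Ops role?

Petrov receives Ops role.

Optimal: Costa→Data role (95 pts), Rivera→Design role (91 pts), Tanaka→Lead role (89 pts), Novak→Frontend role (88 pts), Leclerc→QA role (93 pts), Petrov→Ops role (74 pts) — total 95+91+89+88+93+74 = 530 pts.
Row-greedy (each employee in turn takes its best remaining role) gives 459 pts, worse by 71.
Next-best assignment: Costa→Data role, Rivera→Design role, Tanaka→Lead role, Novak→Ops role, Leclerc→Frontend role, Petrov→QA role = 524 pts.
Checked against all permutations: 530 pts is optimal.
Petrov's own top role is QA role (88 pts), but forcing Petrov→QA role and reassigning the rest optimally gives only 524 pts — worse by 6.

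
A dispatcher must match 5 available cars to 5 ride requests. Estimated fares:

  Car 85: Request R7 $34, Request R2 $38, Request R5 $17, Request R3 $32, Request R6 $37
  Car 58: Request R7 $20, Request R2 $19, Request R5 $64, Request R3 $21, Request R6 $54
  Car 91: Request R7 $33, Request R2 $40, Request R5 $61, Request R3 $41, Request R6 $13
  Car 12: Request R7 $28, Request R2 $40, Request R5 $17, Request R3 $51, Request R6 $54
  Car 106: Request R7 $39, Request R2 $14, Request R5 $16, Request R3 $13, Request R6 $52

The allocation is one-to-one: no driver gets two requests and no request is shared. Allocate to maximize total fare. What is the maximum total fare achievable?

Optimal: Car 85→Request R2 ($38), Car 58→Request R6 ($54), Car 91→Request R5 ($61), Car 12→Request R3 ($51), Car 106→Request R7 ($39) — total 38+54+61+51+39 = $243.
Next-best assignment: Car 85→Request R7, Car 58→Request R5, Car 91→Request R2, Car 12→Request R3, Car 106→Request R6 = $241.
Swapping Car 106↔Car 91 (Car 106→Request R5 $16, Car 91→Request R7 $33) loses 51.
Checked against all permutations: $243 is optimal.

Maximum total: $243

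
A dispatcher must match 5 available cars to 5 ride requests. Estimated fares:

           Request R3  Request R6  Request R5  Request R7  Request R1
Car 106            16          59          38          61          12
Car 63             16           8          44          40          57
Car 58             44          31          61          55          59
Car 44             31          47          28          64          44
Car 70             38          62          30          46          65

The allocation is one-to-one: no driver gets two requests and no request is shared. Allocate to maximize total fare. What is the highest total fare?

This is the linear assignment problem.
Optimal: Car 106→Request R6 ($59), Car 63→Request R1 ($57), Car 58→Request R5 ($61), Car 44→Request R7 ($64), Car 70→Request R3 ($38) — total 59+57+61+64+38 = $279.
Max-entry greedy (repeatedly take the single best remaining cell) gives $265, worse by 14.
Next-best assignment: Car 106→Request R6, Car 63→Request R5, Car 58→Request R3, Car 44→Request R7, Car 70→Request R1 = $276.
No other one-to-one assignment exceeds $279.

Maximum total: $279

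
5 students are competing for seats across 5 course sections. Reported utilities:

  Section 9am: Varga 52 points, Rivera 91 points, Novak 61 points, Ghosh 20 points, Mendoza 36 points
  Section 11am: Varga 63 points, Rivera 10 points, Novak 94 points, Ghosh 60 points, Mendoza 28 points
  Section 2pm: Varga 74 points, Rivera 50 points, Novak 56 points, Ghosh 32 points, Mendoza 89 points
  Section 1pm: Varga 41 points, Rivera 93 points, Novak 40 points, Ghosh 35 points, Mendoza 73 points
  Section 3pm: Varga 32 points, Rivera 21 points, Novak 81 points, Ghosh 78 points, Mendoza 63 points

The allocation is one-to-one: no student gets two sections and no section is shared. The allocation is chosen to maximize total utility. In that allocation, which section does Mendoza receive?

This is the linear assignment problem.
Optimal: Varga→Section 2pm (74 points), Rivera→Section 9am (91 points), Novak→Section 11am (94 points), Ghosh→Section 3pm (78 points), Mendoza→Section 1pm (73 points) — total 74+91+94+78+73 = 410 points.
Column-greedy (each section in turn goes to its best remaining student) gives 393 points, worse by 17.
Swapping Mendoza↔Rivera (Mendoza→Section 9am 36 points, Rivera→Section 1pm 93 points) loses 35.
Mendoza's own top section is Section 2pm (89 points), but forcing Mendoza→Section 2pm and reassigning the rest optimally gives only 406 points — worse by 4.

Mendoza receives Section 1pm.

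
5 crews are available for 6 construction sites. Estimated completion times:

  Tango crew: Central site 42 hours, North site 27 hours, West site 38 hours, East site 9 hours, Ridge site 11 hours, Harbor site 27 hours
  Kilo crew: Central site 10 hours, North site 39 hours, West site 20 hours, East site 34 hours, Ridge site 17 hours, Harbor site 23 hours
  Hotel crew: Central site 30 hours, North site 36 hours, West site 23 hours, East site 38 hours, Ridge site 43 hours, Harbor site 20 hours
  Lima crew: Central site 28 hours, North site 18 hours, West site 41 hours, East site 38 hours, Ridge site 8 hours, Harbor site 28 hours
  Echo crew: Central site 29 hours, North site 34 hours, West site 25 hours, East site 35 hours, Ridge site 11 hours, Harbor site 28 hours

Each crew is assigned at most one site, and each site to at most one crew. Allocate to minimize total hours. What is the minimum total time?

Optimal: Tango crew→East site (9 hours), Kilo crew→Central site (10 hours), Hotel crew→Harbor site (20 hours), Lima crew→North site (18 hours), Echo crew→Ridge site (11 hours) — total 9+10+20+18+11 = 68 hours.
Min-entry greedy (repeatedly take the single cheapest remaining cell) gives 72 hours, worse by 4.
Next-best assignment: Tango crew→East site, Kilo crew→Central site, Hotel crew→West site, Lima crew→North site, Echo crew→Ridge site = 71 hours.
Checked against all permutations: 68 hours is optimal.

Min total: 68 hours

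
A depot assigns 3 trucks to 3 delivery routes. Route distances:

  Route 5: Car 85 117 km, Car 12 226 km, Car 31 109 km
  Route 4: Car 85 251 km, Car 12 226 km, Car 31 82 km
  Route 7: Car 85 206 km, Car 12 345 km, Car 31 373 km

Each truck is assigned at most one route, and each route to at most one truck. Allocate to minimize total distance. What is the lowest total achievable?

Min total: 514 km

Optimal: Car 85→Route 7 (206 km), Car 12→Route 5 (226 km), Car 31→Route 4 (82 km) — total 206+226+82 = 514 km.
Column-greedy (each route in turn goes to its cheapest remaining truck) gives 541 km, worse by 27.
Next-best assignment: Car 85→Route 7, Car 12→Route 4, Car 31→Route 5 = 541 km.
Swapping Car 31↔Car 12 (Car 31→Route 5 109 km, Car 12→Route 4 226 km) adds 27.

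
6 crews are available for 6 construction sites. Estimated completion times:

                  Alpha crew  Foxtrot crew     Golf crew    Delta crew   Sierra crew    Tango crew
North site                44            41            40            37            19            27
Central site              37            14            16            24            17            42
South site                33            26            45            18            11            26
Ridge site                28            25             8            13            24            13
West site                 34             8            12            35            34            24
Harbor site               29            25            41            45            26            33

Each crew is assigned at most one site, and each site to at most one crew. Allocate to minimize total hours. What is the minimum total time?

Min total: 103 hours

Optimal: Alpha crew→Harbor site (29 hours), Foxtrot crew→West site (8 hours), Golf crew→Central site (16 hours), Delta crew→South site (18 hours), Sierra crew→North site (19 hours), Tango crew→Ridge site (13 hours) — total 29+8+16+18+19+13 = 103 hours.
Min-entry greedy (repeatedly take the single cheapest remaining cell) gives 107 hours, worse by 4.
Swapping Alpha crew↔Foxtrot crew (Alpha crew→West site 34 hours, Foxtrot crew→Harbor site 25 hours) adds 22.
Every other assignment is strictly worse.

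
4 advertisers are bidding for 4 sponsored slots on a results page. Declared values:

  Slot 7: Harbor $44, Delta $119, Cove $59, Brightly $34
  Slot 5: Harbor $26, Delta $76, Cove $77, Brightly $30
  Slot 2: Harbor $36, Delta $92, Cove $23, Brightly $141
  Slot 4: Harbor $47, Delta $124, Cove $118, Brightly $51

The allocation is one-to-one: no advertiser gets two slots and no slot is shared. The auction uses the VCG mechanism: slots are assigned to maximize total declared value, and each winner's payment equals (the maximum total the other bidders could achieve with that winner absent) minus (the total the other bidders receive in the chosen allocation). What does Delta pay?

Efficient allocation: Harbor→Slot 5 ($26), Delta→Slot 7 ($119), Cove→Slot 4 ($118), Brightly→Slot 2 ($141); total welfare W = $404.
Delta receives Slot 7 at value $119, so the others get W − 119 = $285.
Without Delta: best allocation of the remaining 3 bidders over all 4 slots is Harbor→Slot 7 ($44), Cove→Slot 4 ($118), Brightly→Slot 2 ($141), total $303.
VCG payment = (others' best without Delta) − (others' welfare with Delta) = 303 − 285 = $18.

Delta pays $18.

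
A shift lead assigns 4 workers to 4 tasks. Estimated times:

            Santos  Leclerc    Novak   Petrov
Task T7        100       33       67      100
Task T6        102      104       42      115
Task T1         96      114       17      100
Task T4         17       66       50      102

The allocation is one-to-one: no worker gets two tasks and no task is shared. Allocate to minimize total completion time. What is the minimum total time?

Min total: 182 min

Optimal: Santos→Task T4 (17 min), Leclerc→Task T7 (33 min), Novak→Task T1 (17 min), Petrov→Task T6 (115 min) — total 17+33+17+115 = 182 min.
Column-greedy (each task in turn goes to its cheapest remaining worker) gives 273 min, worse by 91.
Every other assignment is strictly worse.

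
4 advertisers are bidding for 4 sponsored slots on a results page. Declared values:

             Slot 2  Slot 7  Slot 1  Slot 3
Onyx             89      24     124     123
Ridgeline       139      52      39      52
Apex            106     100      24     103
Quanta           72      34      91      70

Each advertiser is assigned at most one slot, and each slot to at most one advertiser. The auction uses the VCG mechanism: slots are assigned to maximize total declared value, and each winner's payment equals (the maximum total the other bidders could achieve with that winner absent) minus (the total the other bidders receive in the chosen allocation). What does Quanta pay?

Quanta pays $4.

Efficient allocation: Onyx→Slot 3 ($123), Ridgeline→Slot 2 ($139), Apex→Slot 7 ($100), Quanta→Slot 1 ($91); total welfare W = $453.
Quanta receives Slot 1 at value $91, so the others get W − 91 = $362.
Without Quanta: best allocation of the remaining 3 bidders over all 4 slots is Onyx→Slot 1 ($124), Ridgeline→Slot 2 ($139), Apex→Slot 3 ($103), total $366.
VCG payment = (others' best without Quanta) − (others' welfare with Quanta) = 366 − 362 = $4.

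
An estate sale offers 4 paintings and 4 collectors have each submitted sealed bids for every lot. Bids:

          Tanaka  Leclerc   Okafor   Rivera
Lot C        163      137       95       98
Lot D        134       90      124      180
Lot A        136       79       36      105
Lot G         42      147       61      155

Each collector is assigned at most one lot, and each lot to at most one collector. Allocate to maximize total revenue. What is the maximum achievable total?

Max total: $558

This is a one-to-one assignment (maximum-weight bipartite matching).
Optimal: Tanaka→Lot A ($136), Leclerc→Lot G ($147), Okafor→Lot C ($95), Rivera→Lot D ($180) — total 136+147+95+180 = $558.
Every other assignment is strictly worse.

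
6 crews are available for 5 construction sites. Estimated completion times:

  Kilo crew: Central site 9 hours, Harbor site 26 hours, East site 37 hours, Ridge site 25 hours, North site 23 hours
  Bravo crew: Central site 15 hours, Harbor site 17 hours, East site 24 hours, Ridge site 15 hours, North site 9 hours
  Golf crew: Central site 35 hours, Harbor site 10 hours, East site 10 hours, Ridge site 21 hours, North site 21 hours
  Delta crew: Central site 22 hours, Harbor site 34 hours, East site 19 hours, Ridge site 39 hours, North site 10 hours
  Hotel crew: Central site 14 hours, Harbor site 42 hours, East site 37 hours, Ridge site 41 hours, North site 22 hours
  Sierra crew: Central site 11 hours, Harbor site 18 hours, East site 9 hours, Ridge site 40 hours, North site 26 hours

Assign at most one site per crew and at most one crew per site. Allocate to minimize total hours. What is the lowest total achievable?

Optimal: Kilo crew→Central site (9 hours), Golf crew→Harbor site (10 hours), Sierra crew→East site (9 hours), Bravo crew→Ridge site (15 hours), Delta crew→North site (10 hours) — total 9+10+9+15+10 = 53 hours.
Row-greedy (each crew in turn takes its cheapest remaining site) gives 88 hours, worse by 35.
Swapping Sierra crew↔Kilo crew (Sierra crew→Central site 11 hours, Kilo crew→East site 37 hours) adds 30.
Checked against all permutations: 53 hours is optimal.

Minimum total: 53 hours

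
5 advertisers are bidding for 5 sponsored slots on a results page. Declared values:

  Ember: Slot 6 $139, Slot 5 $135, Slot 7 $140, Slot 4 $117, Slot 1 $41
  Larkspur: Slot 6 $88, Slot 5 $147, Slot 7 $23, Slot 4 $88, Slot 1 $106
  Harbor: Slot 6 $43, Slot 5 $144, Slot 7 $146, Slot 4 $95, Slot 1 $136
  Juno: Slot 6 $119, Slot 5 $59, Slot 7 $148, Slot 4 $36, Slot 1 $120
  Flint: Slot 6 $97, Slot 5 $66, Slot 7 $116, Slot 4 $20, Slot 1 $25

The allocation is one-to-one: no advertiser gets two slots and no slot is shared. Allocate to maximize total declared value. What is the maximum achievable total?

Max total: $645

Optimal: Ember→Slot 4 ($117), Larkspur→Slot 5 ($147), Harbor→Slot 1 ($136), Juno→Slot 7 ($148), Flint→Slot 6 ($97) — total 117+147+136+148+97 = $645.
Column-greedy (each slot in turn goes to its best remaining advertiser) gives $554, worse by 91.
No other one-to-one assignment exceeds $645.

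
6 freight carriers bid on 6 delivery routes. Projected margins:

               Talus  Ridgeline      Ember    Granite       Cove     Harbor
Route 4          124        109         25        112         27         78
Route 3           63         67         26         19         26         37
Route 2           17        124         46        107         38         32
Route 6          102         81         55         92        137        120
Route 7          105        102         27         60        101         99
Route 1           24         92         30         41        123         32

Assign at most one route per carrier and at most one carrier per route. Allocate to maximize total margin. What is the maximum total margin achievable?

Max total: $610k

Optimal: Talus→Route 7 ($105k), Ridgeline→Route 2 ($124k), Ember→Route 3 ($26k), Granite→Route 4 ($112k), Cove→Route 1 ($123k), Harbor→Route 6 ($120k) — total 105+124+26+112+123+120 = $610k.
Row-greedy (each carrier in turn takes its best remaining route) gives $523k, worse by 87.
Swapping Cove↔Ember (Cove→Route 3 $26k, Ember→Route 1 $30k) loses 93.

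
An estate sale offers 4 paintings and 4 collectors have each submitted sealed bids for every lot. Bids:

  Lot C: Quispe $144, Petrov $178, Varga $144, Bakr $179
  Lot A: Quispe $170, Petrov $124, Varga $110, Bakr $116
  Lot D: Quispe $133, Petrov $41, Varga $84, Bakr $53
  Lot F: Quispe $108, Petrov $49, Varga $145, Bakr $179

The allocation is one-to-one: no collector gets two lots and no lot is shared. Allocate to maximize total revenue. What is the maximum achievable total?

Maximum total: $611

This is a one-to-one assignment (maximum-weight bipartite matching).
Optimal: Quispe→Lot A ($170), Petrov→Lot C ($178), Varga→Lot D ($84), Bakr→Lot F ($179) — total 170+178+84+179 = $611.
Row-greedy (each collector in turn takes its best remaining lot) gives $546, worse by 65.
Next-best assignment: Quispe→Lot D, Petrov→Lot C, Varga→Lot A, Bakr→Lot F = $600.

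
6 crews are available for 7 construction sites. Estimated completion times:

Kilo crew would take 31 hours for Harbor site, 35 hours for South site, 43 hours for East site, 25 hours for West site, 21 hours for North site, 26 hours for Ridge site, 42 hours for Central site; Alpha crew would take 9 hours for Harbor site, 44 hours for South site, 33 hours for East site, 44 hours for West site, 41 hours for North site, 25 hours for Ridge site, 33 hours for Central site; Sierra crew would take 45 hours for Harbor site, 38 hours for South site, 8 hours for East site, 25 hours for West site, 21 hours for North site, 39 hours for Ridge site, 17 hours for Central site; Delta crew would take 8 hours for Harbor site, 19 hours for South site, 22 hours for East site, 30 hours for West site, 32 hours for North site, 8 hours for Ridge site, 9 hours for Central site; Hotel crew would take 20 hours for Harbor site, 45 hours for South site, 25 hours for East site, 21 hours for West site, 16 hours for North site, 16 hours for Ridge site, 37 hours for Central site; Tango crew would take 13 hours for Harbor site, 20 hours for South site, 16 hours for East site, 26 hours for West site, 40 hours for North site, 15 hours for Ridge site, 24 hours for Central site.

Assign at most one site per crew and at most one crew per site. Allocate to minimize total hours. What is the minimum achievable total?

Optimal: Kilo crew→West site (25 hours), Alpha crew→Harbor site (9 hours), Sierra crew→East site (8 hours), Delta crew→Central site (9 hours), Hotel crew→North site (16 hours), Tango crew→Ridge site (15 hours) — total 25+9+8+9+16+15 = 82 hours.
Row-greedy (each crew in turn takes its cheapest remaining site) gives 87 hours, worse by 5.

Min total: 82 hours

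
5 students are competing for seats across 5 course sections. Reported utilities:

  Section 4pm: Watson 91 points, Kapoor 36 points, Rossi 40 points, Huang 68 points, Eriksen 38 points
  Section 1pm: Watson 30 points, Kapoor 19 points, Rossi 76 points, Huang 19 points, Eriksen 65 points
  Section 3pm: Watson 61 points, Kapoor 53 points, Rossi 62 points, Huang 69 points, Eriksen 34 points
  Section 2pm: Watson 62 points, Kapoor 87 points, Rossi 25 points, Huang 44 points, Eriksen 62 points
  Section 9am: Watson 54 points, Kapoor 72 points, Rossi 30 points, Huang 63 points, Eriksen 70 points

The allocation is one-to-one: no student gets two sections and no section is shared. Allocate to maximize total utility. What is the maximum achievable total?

Optimal: Watson→Section 4pm (91 points), Kapoor→Section 2pm (87 points), Rossi→Section 1pm (76 points), Huang→Section 3pm (69 points), Eriksen→Section 9am (70 points) — total 91+87+76+69+70 = 393 points.
Next-best assignment: Watson→Section 4pm, Kapoor→Section 9am, Rossi→Section 1pm, Huang→Section 3pm, Eriksen→Section 2pm = 370 points.

Maximum total: 393 points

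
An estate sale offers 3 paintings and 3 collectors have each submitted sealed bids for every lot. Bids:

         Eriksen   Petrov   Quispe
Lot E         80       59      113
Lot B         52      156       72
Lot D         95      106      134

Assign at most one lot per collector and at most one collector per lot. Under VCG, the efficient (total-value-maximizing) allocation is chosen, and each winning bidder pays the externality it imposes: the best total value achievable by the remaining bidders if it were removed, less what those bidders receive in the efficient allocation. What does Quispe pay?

Efficient allocation: Eriksen→Lot E ($80), Petrov→Lot B ($156), Quispe→Lot D ($134); total welfare W = $370.
Quispe receives Lot D at value $134, so the others get W − 134 = $236.
Without Quispe: best allocation of the remaining 2 bidders over all 3 lots is Eriksen→Lot D ($95), Petrov→Lot B ($156), total $251.
VCG payment = (others' best without Quispe) − (others' welfare with Quispe) = 251 − 236 = $15.

Quispe pays $15.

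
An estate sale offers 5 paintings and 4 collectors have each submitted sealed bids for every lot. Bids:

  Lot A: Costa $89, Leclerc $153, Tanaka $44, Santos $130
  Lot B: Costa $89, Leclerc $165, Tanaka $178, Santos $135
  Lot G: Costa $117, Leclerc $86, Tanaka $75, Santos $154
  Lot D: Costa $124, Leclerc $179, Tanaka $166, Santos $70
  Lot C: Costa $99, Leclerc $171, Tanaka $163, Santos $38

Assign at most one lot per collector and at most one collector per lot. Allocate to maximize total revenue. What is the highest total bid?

Optimal: Costa→Lot D ($124), Leclerc→Lot C ($171), Tanaka→Lot B ($178), Santos→Lot G ($154) — total 124+171+178+154 = $627.

Maximum total: $627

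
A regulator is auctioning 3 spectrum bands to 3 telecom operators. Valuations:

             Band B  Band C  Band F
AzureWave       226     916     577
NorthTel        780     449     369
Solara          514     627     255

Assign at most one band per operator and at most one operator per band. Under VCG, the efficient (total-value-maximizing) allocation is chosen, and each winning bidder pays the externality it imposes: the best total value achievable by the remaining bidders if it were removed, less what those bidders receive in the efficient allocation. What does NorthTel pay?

NorthTel pays $226M.

Efficient allocation: AzureWave→Band F ($577M), NorthTel→Band B ($780M), Solara→Band C ($627M); total welfare W = $1984M.
NorthTel receives Band B at value $780M, so the others get W − 780 = $1204M.
Without NorthTel: best allocation of the remaining 2 bidders over all 3 bands is AzureWave→Band C ($916M), Solara→Band B ($514M), total $1430M.
VCG payment = (others' best without NorthTel) − (others' welfare with NorthTel) = 1430 − 1204 = $226M.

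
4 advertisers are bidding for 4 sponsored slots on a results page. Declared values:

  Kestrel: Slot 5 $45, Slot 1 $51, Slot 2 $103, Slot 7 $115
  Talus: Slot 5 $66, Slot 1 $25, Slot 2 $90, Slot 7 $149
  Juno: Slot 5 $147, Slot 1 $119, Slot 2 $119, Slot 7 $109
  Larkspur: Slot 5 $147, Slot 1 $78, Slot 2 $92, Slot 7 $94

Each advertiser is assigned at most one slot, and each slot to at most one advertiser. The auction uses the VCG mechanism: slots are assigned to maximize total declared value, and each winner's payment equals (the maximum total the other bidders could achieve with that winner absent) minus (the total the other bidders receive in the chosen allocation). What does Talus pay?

Talus pays $12.

Efficient allocation: Kestrel→Slot 2 ($103), Talus→Slot 7 ($149), Juno→Slot 1 ($119), Larkspur→Slot 5 ($147); total welfare W = $518.
Talus receives Slot 7 at value $149, so the others get W − 149 = $369.
Without Talus: best allocation of the remaining 3 bidders over all 4 slots is Kestrel→Slot 7 ($115), Juno→Slot 1 ($119), Larkspur→Slot 5 ($147), total $381.
VCG payment = (others' best without Talus) − (others' welfare with Talus) = 381 − 369 = $12.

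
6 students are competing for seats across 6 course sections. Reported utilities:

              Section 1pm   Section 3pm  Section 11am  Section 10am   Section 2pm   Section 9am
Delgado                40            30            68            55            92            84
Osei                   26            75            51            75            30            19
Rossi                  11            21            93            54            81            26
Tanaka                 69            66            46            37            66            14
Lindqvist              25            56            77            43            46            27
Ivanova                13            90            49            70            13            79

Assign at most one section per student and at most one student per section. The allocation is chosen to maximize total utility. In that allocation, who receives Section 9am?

Delgado receives Section 9am.

Treat this as an assignment problem: match each student to one section.
Optimal: Delgado→Section 9am (84 points), Osei→Section 10am (75 points), Rossi→Section 2pm (81 points), Tanaka→Section 1pm (69 points), Lindqvist→Section 11am (77 points), Ivanova→Section 3pm (90 points) — total 84+75+81+69+77+90 = 476 points.
Next-best assignment: Delgado→Section 2pm, Osei→Section 10am, Rossi→Section 11am, Tanaka→Section 1pm, Lindqvist→Section 3pm, Ivanova→Section 9am = 464 points.
Swapping Tanaka↔Delgado (Tanaka→Section 9am 14 points, Delgado→Section 1pm 40 points) loses 99.
Checked against all permutations: 476 points is optimal.
Delgado's own top section is Section 2pm (92 points), but forcing Delgado→Section 2pm and reassigning the rest optimally gives only 464 points — worse by 12.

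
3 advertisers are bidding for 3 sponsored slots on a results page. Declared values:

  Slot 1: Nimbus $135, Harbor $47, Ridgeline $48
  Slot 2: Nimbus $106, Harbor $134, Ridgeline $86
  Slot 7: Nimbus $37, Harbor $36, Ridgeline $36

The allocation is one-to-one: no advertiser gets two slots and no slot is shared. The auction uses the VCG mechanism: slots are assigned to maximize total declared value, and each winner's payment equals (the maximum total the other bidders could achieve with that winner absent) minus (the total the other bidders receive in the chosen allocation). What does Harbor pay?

Harbor pays $50.

Efficient allocation: Nimbus→Slot 1 ($135), Harbor→Slot 2 ($134), Ridgeline→Slot 7 ($36); total welfare W = $305.
Harbor receives Slot 2 at value $134, so the others get W − 134 = $171.
Without Harbor: best allocation of the remaining 2 bidders over all 3 slots is Nimbus→Slot 1 ($135), Ridgeline→Slot 2 ($86), total $221.
VCG payment = (others' best without Harbor) − (others' welfare with Harbor) = 221 − 171 = $50.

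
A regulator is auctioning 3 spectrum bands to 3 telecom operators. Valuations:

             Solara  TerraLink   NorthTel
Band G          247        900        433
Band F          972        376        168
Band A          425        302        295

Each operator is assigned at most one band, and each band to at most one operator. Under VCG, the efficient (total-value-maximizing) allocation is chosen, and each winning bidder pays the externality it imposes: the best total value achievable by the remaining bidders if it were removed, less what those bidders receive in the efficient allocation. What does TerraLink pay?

TerraLink pays $138M.

Efficient allocation: Solara→Band F ($972M), TerraLink→Band G ($900M), NorthTel→Band A ($295M); total welfare W = $2167M.
TerraLink receives Band G at value $900M, so the others get W − 900 = $1267M.
Without TerraLink: best allocation of the remaining 2 bidders over all 3 bands is Solara→Band F ($972M), NorthTel→Band G ($433M), total $1405M.
VCG payment = (others' best without TerraLink) − (others' welfare with TerraLink) = 1405 − 1267 = $138M.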